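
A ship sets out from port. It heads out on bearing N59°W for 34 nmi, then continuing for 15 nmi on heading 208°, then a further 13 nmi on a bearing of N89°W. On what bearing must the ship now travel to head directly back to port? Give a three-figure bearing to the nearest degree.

Leg 1 (N59°W, 34 nmi): east 34 sin 301° = -29.14, north 34 cos 301° = 17.51
Leg 2 (208°, 15 nmi): east 15 sin 208° = -7.04, north 15 cos 208° = -13.24
Leg 3 (N89°W, 13 nmi): east 13 sin 271° = -13.00, north 13 cos 271° = 0.23
Net displacement: -49.18 east, 4.49 north. Direction back to start is (49.18, -4.49): bearing = atan2(49.18, -4.49) mod 360° = 95.22° ≈ 095°.

095°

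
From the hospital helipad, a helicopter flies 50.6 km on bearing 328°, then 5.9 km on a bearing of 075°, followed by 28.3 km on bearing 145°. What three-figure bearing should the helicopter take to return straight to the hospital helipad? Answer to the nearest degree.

Leg 1 (328°, 50.6 km): east 50.6 sin 328° = -26.81, north 50.6 cos 328° = 42.91
Leg 2 (075°, 5.9 km): east 5.9 sin 75° = 5.70, north 5.9 cos 75° = 1.53
Leg 3 (145°, 28.3 km): east 28.3 sin 145° = 16.23, north 28.3 cos 145° = -23.18
Net displacement: -4.88 east, 21.26 north. Direction back to start is (4.88, -21.26): bearing = atan2(4.88, -21.26) mod 360° = 167.06° ≈ 167°.

167°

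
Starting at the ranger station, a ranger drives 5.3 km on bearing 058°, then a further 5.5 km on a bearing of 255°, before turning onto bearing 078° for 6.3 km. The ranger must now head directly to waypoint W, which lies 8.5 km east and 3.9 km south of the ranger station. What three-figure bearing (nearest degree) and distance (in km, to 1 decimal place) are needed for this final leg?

Leg 1 (058°, 5.3 km): east 5.3 sin 58° = 4.49, north 5.3 cos 58° = 2.81
Leg 2 (255°, 5.5 km): east 5.5 sin 255° = -5.31, north 5.5 cos 255° = -1.42
Leg 3 (078°, 6.3 km): east 6.3 sin 78° = 6.16, north 6.3 cos 78° = 1.31
Current position: (5.34, 2.69). Target: (8.5, -3.9). Remaining: Δeast = 3.16, Δnorth = -6.59.
Bearing = atan2(3.16, -6.59) mod 360° = 154.43°; distance = √((3.16)² + (-6.59)²) = 7.311 km.

154°, 7.3 km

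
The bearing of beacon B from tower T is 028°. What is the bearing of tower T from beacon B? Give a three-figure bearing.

Back-bearing = 028° + 180° = 208°.

208°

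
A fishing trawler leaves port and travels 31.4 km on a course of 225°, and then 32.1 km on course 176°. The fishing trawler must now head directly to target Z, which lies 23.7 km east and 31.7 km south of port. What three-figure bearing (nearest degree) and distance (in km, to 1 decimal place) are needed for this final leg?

Leg 1 (225°, 31.4 km): east 31.4 sin 225° = -22.20, north 31.4 cos 225° = -22.20
Leg 2 (176°, 32.1 km): east 32.1 sin 176° = 2.24, north 32.1 cos 176° = -32.02
Current position: (-19.96, -54.22). Target: (23.7, -31.7). Remaining: Δeast = 43.66, Δnorth = 22.52.
Bearing = atan2(43.66, 22.52) mod 360° = 62.71°; distance = √((43.66)² + (22.52)²) = 49.132 km.

063°, 49.1 km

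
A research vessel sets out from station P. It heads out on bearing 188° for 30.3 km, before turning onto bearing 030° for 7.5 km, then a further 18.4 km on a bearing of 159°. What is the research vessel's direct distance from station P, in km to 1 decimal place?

Leg 1 (188°, 30.3 km): east 30.3 sin 188° = -4.22, north 30.3 cos 188° = -30.01
Leg 2 (030°, 7.5 km): east 7.5 sin 30° = 3.75, north 7.5 cos 30° = 6.50
Leg 3 (159°, 18.4 km): east 18.4 sin 159° = 6.59, north 18.4 cos 159° = -17.18
Net: 6.13 east, -40.69 north. Distance = √((6.13)² + (-40.69)²) = 41.147 km.

41.1 km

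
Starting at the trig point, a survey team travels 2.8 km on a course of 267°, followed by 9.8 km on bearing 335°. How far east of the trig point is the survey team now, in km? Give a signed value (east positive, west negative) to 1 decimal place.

Leg 1 (267°, 2.8 km): east 2.8 sin 267° = -2.80, north 2.8 cos 267° = -0.15
Leg 2 (335°, 9.8 km): east 9.8 sin 335° = -4.14, north 9.8 cos 335° = 8.88
Net east component: -6.94 km.

-6.9 km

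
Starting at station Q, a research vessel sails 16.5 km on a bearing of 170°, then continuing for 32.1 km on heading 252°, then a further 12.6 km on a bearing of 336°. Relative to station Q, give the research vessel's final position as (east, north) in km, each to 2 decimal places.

(-32.79, -14.66)

Leg 1 (170°, 16.5 km): east 16.5 sin 170° = 2.87, north 16.5 cos 170° = -16.25
Leg 2 (252°, 32.1 km): east 32.1 sin 252° = -30.53, north 32.1 cos 252° = -9.92
Leg 3 (336°, 12.6 km): east 12.6 sin 336° = -5.12, north 12.6 cos 336° = 11.51
Summing: -32.79 km east, -14.66 km north → (-32.79, -14.66).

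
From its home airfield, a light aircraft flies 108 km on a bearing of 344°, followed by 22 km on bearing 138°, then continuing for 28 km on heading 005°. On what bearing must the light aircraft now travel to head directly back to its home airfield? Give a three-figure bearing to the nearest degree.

Leg 1 (344°, 108 km): east 108 sin 344° = -29.77, north 108 cos 344° = 103.82
Leg 2 (138°, 22 km): east 22 sin 138° = 14.72, north 22 cos 138° = -16.35
Leg 3 (005°, 28 km): east 28 sin 5° = 2.44, north 28 cos 5° = 27.89
Net displacement: -12.61 east, 115.36 north. Direction back to start is (12.61, -115.36): bearing = atan2(12.61, -115.36) mod 360° = 173.76° ≈ 174°.

174°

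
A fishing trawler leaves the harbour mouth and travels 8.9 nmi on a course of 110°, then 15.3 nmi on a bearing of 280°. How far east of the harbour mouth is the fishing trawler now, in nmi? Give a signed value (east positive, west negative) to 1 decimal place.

-6.7 nmi

Leg 1 (110°, 8.9 nmi): east 8.9 sin 110° = 8.36, north 8.9 cos 110° = -3.04
Leg 2 (280°, 15.3 nmi): east 15.3 sin 280° = -15.07, north 15.3 cos 280° = 2.66
Net east component: -6.70 nmi.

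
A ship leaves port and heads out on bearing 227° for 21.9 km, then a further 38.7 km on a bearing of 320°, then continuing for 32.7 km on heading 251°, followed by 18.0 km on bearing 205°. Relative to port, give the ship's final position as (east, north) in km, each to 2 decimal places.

Leg 1 (227°, 21.9 km): east 21.9 sin 227° = -16.02, north 21.9 cos 227° = -14.94
Leg 2 (320°, 38.7 km): east 38.7 sin 320° = -24.88, north 38.7 cos 320° = 29.65
Leg 3 (251°, 32.7 km): east 32.7 sin 251° = -30.92, north 32.7 cos 251° = -10.65
Leg 4 (205°, 18.0 km): east 18.0 sin 205° = -7.61, north 18.0 cos 205° = -16.31
Summing: -79.42 km east, -12.25 km north → (-79.42, -12.25).

(-79.42, -12.25)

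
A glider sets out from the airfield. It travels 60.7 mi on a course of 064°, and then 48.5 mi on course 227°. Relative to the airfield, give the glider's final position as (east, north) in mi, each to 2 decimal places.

(19.09, -6.47)

Leg 1 (064°, 60.7 mi): east 60.7 sin 64° = 54.56, north 60.7 cos 64° = 26.61
Leg 2 (227°, 48.5 mi): east 48.5 sin 227° = -35.47, north 48.5 cos 227° = -33.08
Summing: 19.09 mi east, -6.47 mi north → (19.09, -6.47).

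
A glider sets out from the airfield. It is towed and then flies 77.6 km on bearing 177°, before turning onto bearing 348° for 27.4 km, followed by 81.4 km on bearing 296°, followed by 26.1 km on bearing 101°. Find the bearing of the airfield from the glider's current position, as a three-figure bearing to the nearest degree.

068°

Leg 1 (177°, 77.6 km): east 77.6 sin 177° = 4.06, north 77.6 cos 177° = -77.49
Leg 2 (348°, 27.4 km): east 27.4 sin 348° = -5.70, north 27.4 cos 348° = 26.80
Leg 3 (296°, 81.4 km): east 81.4 sin 296° = -73.16, north 81.4 cos 296° = 35.68
Leg 4 (101°, 26.1 km): east 26.1 sin 101° = 25.62, north 26.1 cos 101° = -4.98
Net displacement: -49.18 east, -19.99 north. Direction back to start is (49.18, 19.99): bearing = atan2(49.18, 19.99) mod 360° = 67.88° ≈ 068°.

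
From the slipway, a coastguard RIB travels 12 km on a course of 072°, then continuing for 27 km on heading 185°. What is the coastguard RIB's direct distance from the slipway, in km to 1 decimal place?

Leg 1 (072°, 12 km): east 12 sin 72° = 11.41, north 12 cos 72° = 3.71
Leg 2 (185°, 27 km): east 27 sin 185° = -2.35, north 27 cos 185° = -26.90
Net: 9.06 east, -23.19 north. Distance = √((9.06)² + (-23.19)²) = 24.896 km.

24.9 km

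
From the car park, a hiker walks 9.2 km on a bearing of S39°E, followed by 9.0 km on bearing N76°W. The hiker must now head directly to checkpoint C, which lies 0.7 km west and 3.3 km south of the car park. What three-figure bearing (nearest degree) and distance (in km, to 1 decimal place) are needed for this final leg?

053°, 2.8 km

Leg 1 (S39°E, 9.2 km): east 9.2 sin 141° = 5.79, north 9.2 cos 141° = -7.15
Leg 2 (N76°W, 9.0 km): east 9.0 sin 284° = -8.73, north 9.0 cos 284° = 2.18
Current position: (-2.94, -4.97). Target: (-0.7, -3.3). Remaining: Δeast = 2.24, Δnorth = 1.67.
Bearing = atan2(2.24, 1.67) mod 360° = 53.29°; distance = √((2.24)² + (1.67)²) = 2.798 km.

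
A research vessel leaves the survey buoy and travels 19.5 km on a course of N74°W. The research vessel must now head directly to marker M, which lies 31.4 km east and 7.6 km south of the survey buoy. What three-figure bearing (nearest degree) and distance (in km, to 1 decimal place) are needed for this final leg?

Leg 1 (N74°W, 19.5 km): east 19.5 sin 286° = -18.74, north 19.5 cos 286° = 5.37
Current position: (-18.74, 5.37). Target: (31.4, -7.6). Remaining: Δeast = 50.14, Δnorth = -12.97.
Bearing = atan2(50.14, -12.97) mod 360° = 104.51°; distance = √((50.14)² + (-12.97)²) = 51.796 km.

105°, 51.8 km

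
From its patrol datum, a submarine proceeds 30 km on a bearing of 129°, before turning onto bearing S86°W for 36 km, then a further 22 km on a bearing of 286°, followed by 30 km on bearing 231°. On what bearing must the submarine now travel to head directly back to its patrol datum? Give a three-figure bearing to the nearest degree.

Leg 1 (129°, 30 km): east 30 sin 129° = 23.31, north 30 cos 129° = -18.88
Leg 2 (S86°W, 36 km): east 36 sin 266° = -35.91, north 36 cos 266° = -2.51
Leg 3 (286°, 22 km): east 22 sin 286° = -21.15, north 22 cos 286° = 6.06
Leg 4 (231°, 30 km): east 30 sin 231° = -23.31, north 30 cos 231° = -18.88
Net displacement: -57.06 east, -34.21 north. Direction back to start is (57.06, 34.21): bearing = atan2(57.06, 34.21) mod 360° = 59.06° ≈ 059°.

059°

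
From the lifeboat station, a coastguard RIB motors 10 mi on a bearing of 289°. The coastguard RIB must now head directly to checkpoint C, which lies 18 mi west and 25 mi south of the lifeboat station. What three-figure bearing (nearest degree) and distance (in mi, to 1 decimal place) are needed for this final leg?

Leg 1 (289°, 10 mi): east 10 sin 289° = -9.46, north 10 cos 289° = 3.26
Current position: (-9.46, 3.26). Target: (-18, -25). Remaining: Δeast = -8.54, Δnorth = -28.26.
Bearing = atan2(-8.54, -28.26) mod 360° = 196.83°; distance = √((-8.54)² + (-28.26)²) = 29.519 mi.

197°, 29.5 mi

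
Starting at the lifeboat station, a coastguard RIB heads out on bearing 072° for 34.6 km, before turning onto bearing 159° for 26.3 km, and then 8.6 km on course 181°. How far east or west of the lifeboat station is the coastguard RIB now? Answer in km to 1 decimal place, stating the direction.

Leg 1 (072°, 34.6 km): east 34.6 sin 72° = 32.91, north 34.6 cos 72° = 10.69
Leg 2 (159°, 26.3 km): east 26.3 sin 159° = 9.43, north 26.3 cos 159° = -24.55
Leg 3 (181°, 8.6 km): east 8.6 sin 181° = -0.15, north 8.6 cos 181° = -8.60
Net east component: 42.18 km.

42.2 km east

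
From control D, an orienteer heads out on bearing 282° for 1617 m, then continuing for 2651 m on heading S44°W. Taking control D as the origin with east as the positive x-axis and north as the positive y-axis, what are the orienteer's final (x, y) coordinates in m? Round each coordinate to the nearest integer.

(-3423, -1571)

Leg 1 (282°, 1617 m): east 1617 sin 282° = -1581.66, north 1617 cos 282° = 336.19
Leg 2 (S44°W, 2651 m): east 2651 sin 224° = -1841.54, north 2651 cos 224° = -1906.97
Summing: -3423.20 m east, -1570.78 m north → (-3423, -1571).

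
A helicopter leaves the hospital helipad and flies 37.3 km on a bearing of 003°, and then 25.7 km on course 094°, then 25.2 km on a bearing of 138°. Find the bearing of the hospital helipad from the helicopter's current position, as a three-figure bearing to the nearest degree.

249°

Leg 1 (003°, 37.3 km): east 37.3 sin 3° = 1.95, north 37.3 cos 3° = 37.25
Leg 2 (094°, 25.7 km): east 25.7 sin 94° = 25.64, north 25.7 cos 94° = -1.79
Leg 3 (138°, 25.2 km): east 25.2 sin 138° = 16.86, north 25.2 cos 138° = -18.73
Net displacement: 44.45 east, 16.73 north. Direction back to start is (-44.45, -16.73): bearing = atan2(-44.45, -16.73) mod 360° = 249.38° ≈ 249°.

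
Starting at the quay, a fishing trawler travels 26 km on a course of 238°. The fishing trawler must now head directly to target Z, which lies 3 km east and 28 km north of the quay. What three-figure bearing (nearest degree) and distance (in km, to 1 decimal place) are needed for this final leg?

031°, 48.7 km

Leg 1 (238°, 26 km): east 26 sin 238° = -22.05, north 26 cos 238° = -13.78
Current position: (-22.05, -13.78). Target: (3, 28). Remaining: Δeast = 25.05, Δnorth = 41.78.
Bearing = atan2(25.05, 41.78) mod 360° = 30.95°; distance = √((25.05)² + (41.78)²) = 48.712 km.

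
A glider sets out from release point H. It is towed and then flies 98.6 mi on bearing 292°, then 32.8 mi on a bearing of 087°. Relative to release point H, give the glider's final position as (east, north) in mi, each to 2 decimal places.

(-58.67, 38.65)

Leg 1 (292°, 98.6 mi): east 98.6 sin 292° = -91.42, north 98.6 cos 292° = 36.94
Leg 2 (087°, 32.8 mi): east 32.8 sin 87° = 32.76, north 32.8 cos 87° = 1.72
Summing: -58.67 mi east, 38.65 mi north → (-58.67, 38.65).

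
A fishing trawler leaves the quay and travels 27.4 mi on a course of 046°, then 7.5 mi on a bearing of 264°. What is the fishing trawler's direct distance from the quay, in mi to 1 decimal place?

22.0 mi

Leg 1 (046°, 27.4 mi): east 27.4 sin 46° = 19.71, north 27.4 cos 46° = 19.03
Leg 2 (264°, 7.5 mi): east 7.5 sin 264° = -7.46, north 7.5 cos 264° = -0.78
Net: 12.25 east, 18.25 north. Distance = √((12.25)² + (18.25)²) = 21.980 mi.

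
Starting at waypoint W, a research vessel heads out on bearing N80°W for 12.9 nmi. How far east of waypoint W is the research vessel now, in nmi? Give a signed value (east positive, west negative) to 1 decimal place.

-12.7 nmi

Leg 1 (N80°W, 12.9 nmi): east 12.9 sin 280° = -12.70, north 12.9 cos 280° = 2.24
Net east component: -12.70 nmi.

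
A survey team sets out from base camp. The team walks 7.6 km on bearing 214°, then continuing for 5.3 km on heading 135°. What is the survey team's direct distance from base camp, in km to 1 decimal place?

10.1 km

Leg 1 (214°, 7.6 km): east 7.6 sin 214° = -4.25, north 7.6 cos 214° = -6.30
Leg 2 (135°, 5.3 km): east 5.3 sin 135° = 3.75, north 5.3 cos 135° = -3.75
Net: -0.50 east, -10.05 north. Distance = √((-0.50)² + (-10.05)²) = 10.061 km.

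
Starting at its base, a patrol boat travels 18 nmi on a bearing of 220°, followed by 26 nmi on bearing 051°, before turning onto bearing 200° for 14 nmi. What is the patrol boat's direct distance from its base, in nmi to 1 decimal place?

Leg 1 (220°, 18 nmi): east 18 sin 220° = -11.57, north 18 cos 220° = -13.79
Leg 2 (051°, 26 nmi): east 26 sin 51° = 20.21, north 26 cos 51° = 16.36
Leg 3 (200°, 14 nmi): east 14 sin 200° = -4.79, north 14 cos 200° = -13.16
Net: 3.85 east, -10.58 north. Distance = √((3.85)² + (-10.58)²) = 11.260 nmi.

11.3 nmi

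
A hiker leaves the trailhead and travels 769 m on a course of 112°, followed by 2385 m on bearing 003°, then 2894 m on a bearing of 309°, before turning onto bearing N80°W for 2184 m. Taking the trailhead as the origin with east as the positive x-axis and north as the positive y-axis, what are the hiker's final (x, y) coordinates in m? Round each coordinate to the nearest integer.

Leg 1 (112°, 769 m): east 769 sin 112° = 713.00, north 769 cos 112° = -288.07
Leg 2 (003°, 2385 m): east 2385 sin 3° = 124.82, north 2385 cos 3° = 2381.73
Leg 3 (309°, 2894 m): east 2894 sin 309° = -2249.06, north 2894 cos 309° = 1821.25
Leg 4 (N80°W, 2184 m): east 2184 sin 280° = -2150.82, north 2184 cos 280° = 379.25
Summing: -3562.05 m east, 4294.16 m north → (-3562, 4294).

(-3562, 4294)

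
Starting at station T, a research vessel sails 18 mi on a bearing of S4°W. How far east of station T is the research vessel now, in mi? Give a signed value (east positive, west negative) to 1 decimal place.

Leg 1 (S4°W, 18 mi): east 18 sin 184° = -1.26, north 18 cos 184° = -17.96
Net east component: -1.26 mi.

-1.3 mi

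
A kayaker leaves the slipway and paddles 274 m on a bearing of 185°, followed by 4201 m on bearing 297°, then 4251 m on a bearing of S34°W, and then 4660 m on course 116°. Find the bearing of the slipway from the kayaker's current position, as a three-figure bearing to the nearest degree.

Leg 1 (185°, 274 m): east 274 sin 185° = -23.88, north 274 cos 185° = -272.96
Leg 2 (297°, 4201 m): east 4201 sin 297° = -3743.12, north 4201 cos 297° = 1907.21
Leg 3 (S34°W, 4251 m): east 4251 sin 214° = -2377.13, north 4251 cos 214° = -3524.24
Leg 4 (116°, 4660 m): east 4660 sin 116° = 4188.38, north 4660 cos 116° = -2042.81
Net displacement: -1955.75 east, -3932.79 north. Direction back to start is (1955.75, 3932.79): bearing = atan2(1955.75, 3932.79) mod 360° = 26.44° ≈ 026°.

026°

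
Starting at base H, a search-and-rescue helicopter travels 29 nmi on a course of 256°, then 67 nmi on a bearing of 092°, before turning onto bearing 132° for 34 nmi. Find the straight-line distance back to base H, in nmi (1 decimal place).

Leg 1 (256°, 29 nmi): east 29 sin 256° = -28.14, north 29 cos 256° = -7.02
Leg 2 (092°, 67 nmi): east 67 sin 92° = 66.96, north 67 cos 92° = -2.34
Leg 3 (132°, 34 nmi): east 34 sin 132° = 25.27, north 34 cos 132° = -22.75
Net: 64.09 east, -32.10 north. Distance = √((64.09)² + (-32.10)²) = 71.679 nmi.

71.7 nmi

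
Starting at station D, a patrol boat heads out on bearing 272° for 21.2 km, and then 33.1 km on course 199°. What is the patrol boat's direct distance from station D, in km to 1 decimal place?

44.2 km

Leg 1 (272°, 21.2 km): east 21.2 sin 272° = -21.19, north 21.2 cos 272° = 0.74
Leg 2 (199°, 33.1 km): east 33.1 sin 199° = -10.78, north 33.1 cos 199° = -31.30
Net: -31.96 east, -30.56 north. Distance = √((-31.96)² + (-30.56)²) = 44.220 km.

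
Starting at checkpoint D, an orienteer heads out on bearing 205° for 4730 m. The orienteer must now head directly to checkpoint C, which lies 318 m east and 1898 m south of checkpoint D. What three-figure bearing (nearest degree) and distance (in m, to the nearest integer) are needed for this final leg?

044°, 3328 m

Leg 1 (205°, 4730 m): east 4730 sin 205° = -1998.98, north 4730 cos 205° = -4286.84
Current position: (-1998.98, -4286.84). Target: (318, -1898). Remaining: Δeast = 2316.98, Δnorth = 2388.84.
Bearing = atan2(2316.98, 2388.84) mod 360° = 44.13°; distance = √((2316.98)² + (2388.84)²) = 3327.905 m.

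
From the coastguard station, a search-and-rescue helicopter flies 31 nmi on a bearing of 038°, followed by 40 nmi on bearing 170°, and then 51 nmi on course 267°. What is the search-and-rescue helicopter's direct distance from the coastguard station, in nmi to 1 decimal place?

30.5 nmi

Leg 1 (038°, 31 nmi): east 31 sin 38° = 19.09, north 31 cos 38° = 24.43
Leg 2 (170°, 40 nmi): east 40 sin 170° = 6.95, north 40 cos 170° = -39.39
Leg 3 (267°, 51 nmi): east 51 sin 267° = -50.93, north 51 cos 267° = -2.67
Net: -24.90 east, -17.63 north. Distance = √((-24.90)² + (-17.63)²) = 30.510 nmi.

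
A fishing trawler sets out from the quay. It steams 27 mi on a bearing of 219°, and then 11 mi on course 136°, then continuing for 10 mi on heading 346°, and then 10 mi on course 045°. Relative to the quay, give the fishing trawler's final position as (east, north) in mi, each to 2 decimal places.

Leg 1 (219°, 27 mi): east 27 sin 219° = -16.99, north 27 cos 219° = -20.98
Leg 2 (136°, 11 mi): east 11 sin 136° = 7.64, north 11 cos 136° = -7.91
Leg 3 (346°, 10 mi): east 10 sin 346° = -2.42, north 10 cos 346° = 9.70
Leg 4 (045°, 10 mi): east 10 sin 45° = 7.07, north 10 cos 45° = 7.07
Summing: -4.70 mi east, -12.12 mi north → (-4.70, -12.12).

(-4.70, -12.12)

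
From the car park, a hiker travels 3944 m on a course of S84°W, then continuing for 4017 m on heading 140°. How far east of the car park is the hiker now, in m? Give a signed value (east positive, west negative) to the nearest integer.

Leg 1 (S84°W, 3944 m): east 3944 sin 264° = -3922.39, north 3944 cos 264° = -412.26
Leg 2 (140°, 4017 m): east 4017 sin 140° = 2582.08, north 4017 cos 140° = -3077.20
Net east component: -1340.32 m.

-1340 m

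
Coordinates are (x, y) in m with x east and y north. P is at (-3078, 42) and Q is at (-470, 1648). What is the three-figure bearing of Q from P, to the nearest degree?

058°

Δeast = -470 − -3078 = 2608.00; Δnorth = 1648 − 42 = 1606.00.
Bearing = atan2(Δeast, Δnorth) mod 360° = 58.38° ≈ 058°.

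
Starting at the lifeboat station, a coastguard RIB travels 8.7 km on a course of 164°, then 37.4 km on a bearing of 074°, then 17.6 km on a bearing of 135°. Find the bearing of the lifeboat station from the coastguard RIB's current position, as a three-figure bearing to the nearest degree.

Leg 1 (164°, 8.7 km): east 8.7 sin 164° = 2.40, north 8.7 cos 164° = -8.36
Leg 2 (074°, 37.4 km): east 37.4 sin 74° = 35.95, north 37.4 cos 74° = 10.31
Leg 3 (135°, 17.6 km): east 17.6 sin 135° = 12.45, north 17.6 cos 135° = -12.45
Net displacement: 50.79 east, -10.50 north. Direction back to start is (-50.79, 10.50): bearing = atan2(-50.79, 10.50) mod 360° = 281.68° ≈ 282°.

282°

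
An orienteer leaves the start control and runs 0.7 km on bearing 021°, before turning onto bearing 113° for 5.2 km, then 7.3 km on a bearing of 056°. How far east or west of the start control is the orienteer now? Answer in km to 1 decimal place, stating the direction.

Leg 1 (021°, 0.7 km): east 0.7 sin 21° = 0.25, north 0.7 cos 21° = 0.65
Leg 2 (113°, 5.2 km): east 5.2 sin 113° = 4.79, north 5.2 cos 113° = -2.03
Leg 3 (056°, 7.3 km): east 7.3 sin 56° = 6.05, north 7.3 cos 56° = 4.08
Net east component: 11.09 km.

11.1 km east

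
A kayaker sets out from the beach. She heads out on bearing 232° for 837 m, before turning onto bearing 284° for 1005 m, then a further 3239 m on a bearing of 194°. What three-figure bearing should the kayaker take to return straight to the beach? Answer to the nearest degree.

Leg 1 (232°, 837 m): east 837 sin 232° = -659.57, north 837 cos 232° = -515.31
Leg 2 (284°, 1005 m): east 1005 sin 284° = -975.15, north 1005 cos 284° = 243.13
Leg 3 (194°, 3239 m): east 3239 sin 194° = -783.59, north 3239 cos 194° = -3142.79
Net displacement: -2418.30 east, -3414.97 north. Direction back to start is (2418.30, 3414.97): bearing = atan2(2418.30, 3414.97) mod 360° = 35.30° ≈ 035°.

035°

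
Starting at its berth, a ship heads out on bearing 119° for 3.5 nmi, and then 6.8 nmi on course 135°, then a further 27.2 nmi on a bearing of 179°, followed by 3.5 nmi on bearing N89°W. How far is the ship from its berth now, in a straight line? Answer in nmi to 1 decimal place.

34.0 nmi

Leg 1 (119°, 3.5 nmi): east 3.5 sin 119° = 3.06, north 3.5 cos 119° = -1.70
Leg 2 (135°, 6.8 nmi): east 6.8 sin 135° = 4.81, north 6.8 cos 135° = -4.81
Leg 3 (179°, 27.2 nmi): east 27.2 sin 179° = 0.47, north 27.2 cos 179° = -27.20
Leg 4 (N89°W, 3.5 nmi): east 3.5 sin 271° = -3.50, north 3.5 cos 271° = 0.06
Net: 4.84 east, -33.64 north. Distance = √((4.84)² + (-33.64)²) = 33.987 nmi.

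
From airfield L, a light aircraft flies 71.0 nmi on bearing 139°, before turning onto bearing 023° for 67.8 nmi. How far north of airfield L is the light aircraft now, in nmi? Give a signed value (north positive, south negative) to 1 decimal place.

Leg 1 (139°, 71.0 nmi): east 71.0 sin 139° = 46.58, north 71.0 cos 139° = -53.58
Leg 2 (023°, 67.8 nmi): east 67.8 sin 23° = 26.49, north 67.8 cos 23° = 62.41
Net north component: 8.83 nmi.

8.8 nmi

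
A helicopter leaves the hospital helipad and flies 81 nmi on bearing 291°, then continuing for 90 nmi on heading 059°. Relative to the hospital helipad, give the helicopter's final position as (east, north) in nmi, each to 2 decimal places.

Leg 1 (291°, 81 nmi): east 81 sin 291° = -75.62, north 81 cos 291° = 29.03
Leg 2 (059°, 90 nmi): east 90 sin 59° = 77.15, north 90 cos 59° = 46.35
Summing: 1.53 nmi east, 75.38 nmi north → (1.53, 75.38).

(1.53, 75.38)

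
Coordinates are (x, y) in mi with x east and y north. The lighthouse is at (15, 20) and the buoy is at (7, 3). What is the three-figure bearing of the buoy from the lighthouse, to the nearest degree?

Δeast = 7 − 15 = -8.00; Δnorth = 3 − 20 = -17.00.
Bearing = atan2(Δeast, Δnorth) mod 360° = 205.20° ≈ 205°.

205°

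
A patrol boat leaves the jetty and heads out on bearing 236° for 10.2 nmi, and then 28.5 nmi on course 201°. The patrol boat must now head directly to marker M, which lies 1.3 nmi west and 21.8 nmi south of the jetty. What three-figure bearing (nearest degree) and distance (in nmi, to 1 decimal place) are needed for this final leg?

059°, 20.3 nmi

Leg 1 (236°, 10.2 nmi): east 10.2 sin 236° = -8.46, north 10.2 cos 236° = -5.70
Leg 2 (201°, 28.5 nmi): east 28.5 sin 201° = -10.21, north 28.5 cos 201° = -26.61
Current position: (-18.67, -32.31). Target: (-1.3, -21.8). Remaining: Δeast = 17.37, Δnorth = 10.51.
Bearing = atan2(17.37, 10.51) mod 360° = 58.82°; distance = √((17.37)² + (10.51)²) = 20.302 nmi.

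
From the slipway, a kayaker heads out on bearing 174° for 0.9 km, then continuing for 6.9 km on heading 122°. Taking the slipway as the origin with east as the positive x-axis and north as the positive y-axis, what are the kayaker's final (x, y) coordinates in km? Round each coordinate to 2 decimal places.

Leg 1 (174°, 0.9 km): east 0.9 sin 174° = 0.09, north 0.9 cos 174° = -0.90
Leg 2 (122°, 6.9 km): east 6.9 sin 122° = 5.85, north 6.9 cos 122° = -3.66
Summing: 5.95 km east, -4.55 km north → (5.95, -4.55).

(5.95, -4.55)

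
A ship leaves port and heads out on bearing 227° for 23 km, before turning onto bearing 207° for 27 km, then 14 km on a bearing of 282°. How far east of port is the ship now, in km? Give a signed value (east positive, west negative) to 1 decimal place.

-42.8 km

Leg 1 (227°, 23 km): east 23 sin 227° = -16.82, north 23 cos 227° = -15.69
Leg 2 (207°, 27 km): east 27 sin 207° = -12.26, north 27 cos 207° = -24.06
Leg 3 (282°, 14 km): east 14 sin 282° = -13.69, north 14 cos 282° = 2.91
Net east component: -42.77 km.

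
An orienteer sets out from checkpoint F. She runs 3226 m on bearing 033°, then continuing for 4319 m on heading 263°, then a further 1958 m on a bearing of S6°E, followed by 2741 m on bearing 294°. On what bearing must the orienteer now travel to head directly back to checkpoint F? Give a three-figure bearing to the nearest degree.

106°

Leg 1 (033°, 3226 m): east 3226 sin 33° = 1757.01, north 3226 cos 33° = 2705.55
Leg 2 (263°, 4319 m): east 4319 sin 263° = -4286.81, north 4319 cos 263° = -526.35
Leg 3 (S6°E, 1958 m): east 1958 sin 174° = 204.67, north 1958 cos 174° = -1947.27
Leg 4 (294°, 2741 m): east 2741 sin 294° = -2504.03, north 2741 cos 294° = 1114.87
Net displacement: -4829.16 east, 1346.79 north. Direction back to start is (4829.16, -1346.79): bearing = atan2(4829.16, -1346.79) mod 360° = 105.58° ≈ 106°.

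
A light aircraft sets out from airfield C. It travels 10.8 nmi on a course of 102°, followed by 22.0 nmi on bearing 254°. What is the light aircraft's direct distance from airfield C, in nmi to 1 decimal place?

Leg 1 (102°, 10.8 nmi): east 10.8 sin 102° = 10.56, north 10.8 cos 102° = -2.25
Leg 2 (254°, 22.0 nmi): east 22.0 sin 254° = -21.15, north 22.0 cos 254° = -6.06
Net: -10.58 east, -8.31 north. Distance = √((-10.58)² + (-8.31)²) = 13.456 nmi.

13.5 nmi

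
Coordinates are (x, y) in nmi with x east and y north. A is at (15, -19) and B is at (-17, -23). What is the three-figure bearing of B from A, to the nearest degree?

263°

Δeast = -17 − 15 = -32.00; Δnorth = -23 − -19 = -4.00.
Bearing = atan2(Δeast, Δnorth) mod 360° = 262.87° ≈ 263°.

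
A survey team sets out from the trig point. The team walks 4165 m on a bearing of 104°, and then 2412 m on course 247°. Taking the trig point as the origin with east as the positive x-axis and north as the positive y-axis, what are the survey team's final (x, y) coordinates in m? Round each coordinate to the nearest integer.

Leg 1 (104°, 4165 m): east 4165 sin 104° = 4041.28, north 4165 cos 104° = -1007.60
Leg 2 (247°, 2412 m): east 2412 sin 247° = -2220.26, north 2412 cos 247° = -942.44
Summing: 1821.02 m east, -1950.05 m north → (1821, -1950).

(1821, -1950)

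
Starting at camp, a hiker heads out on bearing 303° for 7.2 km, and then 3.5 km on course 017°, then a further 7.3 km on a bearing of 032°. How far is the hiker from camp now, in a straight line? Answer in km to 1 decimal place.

13.5 km

Leg 1 (303°, 7.2 km): east 7.2 sin 303° = -6.04, north 7.2 cos 303° = 3.92
Leg 2 (017°, 3.5 km): east 3.5 sin 17° = 1.02, north 3.5 cos 17° = 3.35
Leg 3 (032°, 7.3 km): east 7.3 sin 32° = 3.87, north 7.3 cos 32° = 6.19
Net: -1.15 east, 13.46 north. Distance = √((-1.15)² + (13.46)²) = 13.508 km.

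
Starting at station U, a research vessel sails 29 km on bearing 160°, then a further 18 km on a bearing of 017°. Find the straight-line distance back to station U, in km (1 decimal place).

Leg 1 (160°, 29 km): east 29 sin 160° = 9.92, north 29 cos 160° = -27.25
Leg 2 (017°, 18 km): east 18 sin 17° = 5.26, north 18 cos 17° = 17.21
Net: 15.18 east, -10.04 north. Distance = √((15.18)² + (-10.04)²) = 18.200 km.

18.2 km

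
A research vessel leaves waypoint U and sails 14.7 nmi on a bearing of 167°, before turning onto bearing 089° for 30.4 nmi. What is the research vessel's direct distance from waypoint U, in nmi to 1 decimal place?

36.4 nmi

Leg 1 (167°, 14.7 nmi): east 14.7 sin 167° = 3.31, north 14.7 cos 167° = -14.32
Leg 2 (089°, 30.4 nmi): east 30.4 sin 89° = 30.40, north 30.4 cos 89° = 0.53
Net: 33.70 east, -13.79 north. Distance = √((33.70)² + (-13.79)²) = 36.415 nmi.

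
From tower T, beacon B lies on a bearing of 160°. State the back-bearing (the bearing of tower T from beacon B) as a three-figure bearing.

340°

Back-bearing = 160° + 180° = 340°.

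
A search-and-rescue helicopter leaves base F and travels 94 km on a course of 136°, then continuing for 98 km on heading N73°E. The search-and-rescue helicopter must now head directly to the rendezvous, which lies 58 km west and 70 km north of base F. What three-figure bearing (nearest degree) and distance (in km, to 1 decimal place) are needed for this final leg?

Leg 1 (136°, 94 km): east 94 sin 136° = 65.30, north 94 cos 136° = -67.62
Leg 2 (N73°E, 98 km): east 98 sin 73° = 93.72, north 98 cos 73° = 28.65
Current position: (159.02, -38.97). Target: (-58, 70). Remaining: Δeast = -217.02, Δnorth = 108.97.
Bearing = atan2(-217.02, 108.97) mod 360° = 296.66°; distance = √((-217.02)² + (108.97)²) = 242.836 km.

297°, 242.8 km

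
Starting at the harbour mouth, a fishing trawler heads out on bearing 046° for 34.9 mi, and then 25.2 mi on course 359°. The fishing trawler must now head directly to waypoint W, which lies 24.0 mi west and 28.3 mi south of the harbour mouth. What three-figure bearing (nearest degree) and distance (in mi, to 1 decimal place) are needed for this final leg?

212°, 91.7 mi

Leg 1 (046°, 34.9 mi): east 34.9 sin 46° = 25.10, north 34.9 cos 46° = 24.24
Leg 2 (359°, 25.2 mi): east 25.2 sin 359° = -0.44, north 25.2 cos 359° = 25.20
Current position: (24.67, 49.44). Target: (-24.0, -28.3). Remaining: Δeast = -48.67, Δnorth = -77.74.
Bearing = atan2(-48.67, -77.74) mod 360° = 212.05°; distance = √((-48.67)² + (-77.74)²) = 91.716 mi.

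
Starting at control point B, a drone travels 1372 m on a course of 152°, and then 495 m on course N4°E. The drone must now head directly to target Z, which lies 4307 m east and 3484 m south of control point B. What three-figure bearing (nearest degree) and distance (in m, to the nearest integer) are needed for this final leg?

Leg 1 (152°, 1372 m): east 1372 sin 152° = 644.11, north 1372 cos 152° = -1211.40
Leg 2 (N4°E, 495 m): east 495 sin 4° = 34.53, north 495 cos 4° = 493.79
Current position: (678.64, -717.61). Target: (4307, -3484). Remaining: Δeast = 3628.36, Δnorth = -2766.39.
Bearing = atan2(3628.36, -2766.39) mod 360° = 127.32°; distance = √((3628.36)² + (-2766.39)²) = 4562.661 m.

127°, 4563 m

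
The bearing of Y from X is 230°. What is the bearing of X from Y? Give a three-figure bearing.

050°

Back-bearing = 230° − 180° = 050°.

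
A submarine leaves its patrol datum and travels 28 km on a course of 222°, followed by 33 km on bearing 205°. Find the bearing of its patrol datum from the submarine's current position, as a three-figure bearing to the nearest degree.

033°

Leg 1 (222°, 28 km): east 28 sin 222° = -18.74, north 28 cos 222° = -20.81
Leg 2 (205°, 33 km): east 33 sin 205° = -13.95, north 33 cos 205° = -29.91
Net displacement: -32.68 east, -50.72 north. Direction back to start is (32.68, 50.72): bearing = atan2(32.68, 50.72) mod 360° = 32.80° ≈ 033°.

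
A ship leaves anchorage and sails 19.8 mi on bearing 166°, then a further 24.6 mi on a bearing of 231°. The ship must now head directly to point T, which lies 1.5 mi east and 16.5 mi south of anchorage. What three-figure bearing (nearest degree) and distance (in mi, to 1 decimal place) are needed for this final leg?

041°, 24.1 mi

Leg 1 (166°, 19.8 mi): east 19.8 sin 166° = 4.79, north 19.8 cos 166° = -19.21
Leg 2 (231°, 24.6 mi): east 24.6 sin 231° = -19.12, north 24.6 cos 231° = -15.48
Current position: (-14.33, -34.69). Target: (1.5, -16.5). Remaining: Δeast = 15.83, Δnorth = 18.19.
Bearing = atan2(15.83, 18.19) mod 360° = 41.02°; distance = √((15.83)² + (18.19)²) = 24.114 mi.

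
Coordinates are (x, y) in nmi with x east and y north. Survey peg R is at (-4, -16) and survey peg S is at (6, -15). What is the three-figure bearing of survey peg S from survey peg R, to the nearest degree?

084°

Δeast = 6 − -4 = 10.00; Δnorth = -15 − -16 = 1.00.
Bearing = atan2(Δeast, Δnorth) mod 360° = 84.29° ≈ 084°.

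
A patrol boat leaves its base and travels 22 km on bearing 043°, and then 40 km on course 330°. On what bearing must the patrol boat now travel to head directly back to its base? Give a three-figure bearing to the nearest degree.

174°

Leg 1 (043°, 22 km): east 22 sin 43° = 15.00, north 22 cos 43° = 16.09
Leg 2 (330°, 40 km): east 40 sin 330° = -20.00, north 40 cos 330° = 34.64
Net displacement: -5.00 east, 50.73 north. Direction back to start is (5.00, -50.73): bearing = atan2(5.00, -50.73) mod 360° = 174.38° ≈ 174°.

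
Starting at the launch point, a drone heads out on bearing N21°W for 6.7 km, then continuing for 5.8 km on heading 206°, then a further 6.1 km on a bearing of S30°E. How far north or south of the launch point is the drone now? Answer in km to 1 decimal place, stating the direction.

4.2 km south

Leg 1 (N21°W, 6.7 km): east 6.7 sin 339° = -2.40, north 6.7 cos 339° = 6.25
Leg 2 (206°, 5.8 km): east 5.8 sin 206° = -2.54, north 5.8 cos 206° = -5.21
Leg 3 (S30°E, 6.1 km): east 6.1 sin 150° = 3.05, north 6.1 cos 150° = -5.28
Net north component: -4.24 km.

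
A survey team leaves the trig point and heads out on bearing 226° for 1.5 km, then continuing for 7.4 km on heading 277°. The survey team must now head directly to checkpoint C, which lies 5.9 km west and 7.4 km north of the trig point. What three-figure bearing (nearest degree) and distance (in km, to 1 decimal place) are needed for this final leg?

Leg 1 (226°, 1.5 km): east 1.5 sin 226° = -1.08, north 1.5 cos 226° = -1.04
Leg 2 (277°, 7.4 km): east 7.4 sin 277° = -7.34, north 7.4 cos 277° = 0.90
Current position: (-8.42, -0.14). Target: (-5.9, 7.4). Remaining: Δeast = 2.52, Δnorth = 7.54.
Bearing = atan2(2.52, 7.54) mod 360° = 18.51°; distance = √((2.52)² + (7.54)²) = 7.951 km.

019°, 8.0 km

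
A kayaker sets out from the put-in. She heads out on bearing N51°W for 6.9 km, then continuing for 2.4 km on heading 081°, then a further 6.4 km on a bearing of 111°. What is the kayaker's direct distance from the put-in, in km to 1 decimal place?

Leg 1 (N51°W, 6.9 km): east 6.9 sin 309° = -5.36, north 6.9 cos 309° = 4.34
Leg 2 (081°, 2.4 km): east 2.4 sin 81° = 2.37, north 2.4 cos 81° = 0.38
Leg 3 (111°, 6.4 km): east 6.4 sin 111° = 5.97, north 6.4 cos 111° = -2.29
Net: 2.98 east, 2.42 north. Distance = √((2.98)² + (2.42)²) = 3.844 km.

3.8 km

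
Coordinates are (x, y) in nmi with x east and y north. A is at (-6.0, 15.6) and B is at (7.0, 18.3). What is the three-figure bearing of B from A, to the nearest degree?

078°

Δeast = 7.0 − -6.0 = 13.00; Δnorth = 18.3 − 15.6 = 2.70.
Bearing = atan2(Δeast, Δnorth) mod 360° = 78.27° ≈ 078°.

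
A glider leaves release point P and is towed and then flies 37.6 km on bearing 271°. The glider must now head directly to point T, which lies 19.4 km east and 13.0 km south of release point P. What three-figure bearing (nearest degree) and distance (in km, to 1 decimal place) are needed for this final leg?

103°, 58.6 km

Leg 1 (271°, 37.6 km): east 37.6 sin 271° = -37.59, north 37.6 cos 271° = 0.66
Current position: (-37.59, 0.66). Target: (19.4, -13.0). Remaining: Δeast = 56.99, Δnorth = -13.66.
Bearing = atan2(56.99, -13.66) mod 360° = 103.47°; distance = √((56.99)² + (-13.66)²) = 58.608 km.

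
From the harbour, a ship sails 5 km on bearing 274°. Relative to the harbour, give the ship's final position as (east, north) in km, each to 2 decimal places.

Leg 1 (274°, 5 km): east 5 sin 274° = -4.99, north 5 cos 274° = 0.35
Summing: -4.99 km east, 0.35 km north → (-4.99, 0.35).

(-4.99, 0.35)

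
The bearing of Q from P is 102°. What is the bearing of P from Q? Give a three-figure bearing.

282°

Back-bearing = 102° + 180° = 282°.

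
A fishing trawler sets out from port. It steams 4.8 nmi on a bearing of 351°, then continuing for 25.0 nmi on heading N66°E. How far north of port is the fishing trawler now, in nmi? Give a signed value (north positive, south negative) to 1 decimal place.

Leg 1 (351°, 4.8 nmi): east 4.8 sin 351° = -0.75, north 4.8 cos 351° = 4.74
Leg 2 (N66°E, 25.0 nmi): east 25.0 sin 66° = 22.84, north 25.0 cos 66° = 10.17
Net north component: 14.91 nmi.

14.9 nmi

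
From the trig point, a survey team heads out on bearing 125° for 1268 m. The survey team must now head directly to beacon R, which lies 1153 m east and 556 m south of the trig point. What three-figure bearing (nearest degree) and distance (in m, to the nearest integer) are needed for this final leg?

Leg 1 (125°, 1268 m): east 1268 sin 125° = 1038.68, north 1268 cos 125° = -727.29
Current position: (1038.68, -727.29). Target: (1153, -556). Remaining: Δeast = 114.32, Δnorth = 171.29.
Bearing = atan2(114.32, 171.29) mod 360° = 33.72°; distance = √((114.32)² + (171.29)²) = 205.937 m.

034°, 206 m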